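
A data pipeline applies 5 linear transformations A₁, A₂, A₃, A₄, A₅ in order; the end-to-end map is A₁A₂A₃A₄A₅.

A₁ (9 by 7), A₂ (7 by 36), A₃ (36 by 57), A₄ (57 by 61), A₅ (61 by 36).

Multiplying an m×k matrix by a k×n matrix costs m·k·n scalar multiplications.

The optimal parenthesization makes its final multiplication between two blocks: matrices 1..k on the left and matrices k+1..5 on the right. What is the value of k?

1

Adjacent pairs: A₁A₂ = 9·7·36 = 2268; A₂A₃ = 7·36·57 = 14364; A₃A₄ = 36·57·61 = 125172; A₄A₅ = 57·61·36 = 125172.
Length 3: A₁..A₃: k=1: 0+14364+9·7·57=17955; k=2: 2268+0+9·36·57=20736 → min 17955 | A₂..A₄: k=2: 0+125172+7·36·61=140544; k=3: 14364+0+7·57·61=38703 → min 38703 | A₃..A₅: k=3: 0+125172+36·57·36=199044; k=4: 125172+0+36·61·36=204228 → min 199044.
Length 4: A₁..A₄: k=1: 0+38703+9·7·61=42546; k=2: 2268+125172+9·36·61=147204; k=3: 17955+0+9·57·61=49248 → min 42546 | A₂..A₅: k=2: 0+199044+7·36·36=208116; k=3: 14364+125172+7·57·36=153900; k=4: 38703+0+7·61·36=54075 → min 54075.
Top-level splits: k=1: (A₁..A₁)·(A₂..A₅) → 0+54075+9·7·36 = 56343; k=2: (A₁..A₂)·(A₃..A₅) → 2268+199044+9·36·36 = 212976; k=3: (A₁..A₃)·(A₄..A₅) → 17955+125172+9·57·36 = 161595; k=4: (A₁..A₄)·(A₅..A₅) → 42546+0+9·61·36 = 62310.
Best split is after A₁, i.e. k = 1.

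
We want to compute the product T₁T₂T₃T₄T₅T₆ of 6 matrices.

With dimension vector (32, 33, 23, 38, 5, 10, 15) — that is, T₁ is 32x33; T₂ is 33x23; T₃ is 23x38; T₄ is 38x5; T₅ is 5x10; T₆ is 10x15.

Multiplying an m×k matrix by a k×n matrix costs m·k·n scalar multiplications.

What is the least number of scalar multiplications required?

16595

Adjacent pairs: T₁T₂ = 32·33·23 = 24288; T₂T₃ = 33·23·38 = 28842; T₃T₄ = 23·38·5 = 4370; T₄T₅ = 38·5·10 = 1900; T₅T₆ = 5·10·15 = 750.
Length 3: T₁..T₃: k=1: 0+28842+32·33·38=68970; k=2: 24288+0+32·23·38=52256 → min 52256 | T₂..T₄: k=2: 0+4370+33·23·5=8165; k=3: 28842+0+33·38·5=35112 → min 8165 | T₃..T₅: k=3: 0+1900+23·38·10=10640; k=4: 4370+0+23·5·10=5520 → min 5520 | T₄..T₆: k=4: 0+750+38·5·15=3600; k=5: 1900+0+38·10·15=7600 → min 3600.
Length 4: T₁..T₄: k=1: 0+8165+32·33·5=13445; k=2: 24288+4370+32·23·5=32338; k=3: 52256+0+32·38·5=58336 → min 13445 | T₂..T₅: k=2: 0+5520+33·23·10=13110; k=3: 28842+1900+33·38·10=43282; k=4: 8165+0+33·5·10=9815 → min 9815 | T₃..T₆: k=3: 0+3600+23·38·15=16710; k=4: 4370+750+23·5·15=6845; k=5: 5520+0+23·10·15=8970 → min 6845.
Length 5: T₁..T₅: k=1: 0+9815+32·33·10=20375; k=2: 24288+5520+32·23·10=37168; k=3: 52256+1900+32·38·10=66316; k=4: 13445+0+32·5·10=15045 → min 15045 | T₂..T₆: k=2: 0+6845+33·23·15=18230; k=3: 28842+3600+33·38·15=51252; k=4: 8165+750+33·5·15=11390; k=5: 9815+0+33·10·15=14765 → min 11390.
Length 6: T₁..T₆: k=1: 0+11390+32·33·15=27230; k=2: 24288+6845+32·23·15=42173; k=3: 52256+3600+32·38·15=74096; k=4: 13445+750+32·5·15=16595; k=5: 15045+0+32·10·15=19845 → min 16595.
Optimal order: ((T₁(T₂(T₃T₄)))(T₅T₆)) with cost 16595.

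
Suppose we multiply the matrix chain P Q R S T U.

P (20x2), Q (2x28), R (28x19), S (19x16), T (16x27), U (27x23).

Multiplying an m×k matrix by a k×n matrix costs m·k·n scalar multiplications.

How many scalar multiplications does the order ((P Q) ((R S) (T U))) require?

42752

(P Q): 20×2 by 2×28 → 20×28, cost 20·2·28 = 1120
(R S): 28×19 by 19×16 → 28×16, cost 28·19·16 = 8512
(T U): 16×27 by 27×23 → 16×23, cost 16·27·23 = 9936
((R S) (T U)): 28×16 by 16×23 → 28×23, cost 28·16·23 = 10304; cumulative 28752
((P Q) ((R S) (T U))): 20×28 by 28×23 → 20×23, cost 20·28·23 = 12880; cumulative 42752
Total: 42752 scalar multiplications.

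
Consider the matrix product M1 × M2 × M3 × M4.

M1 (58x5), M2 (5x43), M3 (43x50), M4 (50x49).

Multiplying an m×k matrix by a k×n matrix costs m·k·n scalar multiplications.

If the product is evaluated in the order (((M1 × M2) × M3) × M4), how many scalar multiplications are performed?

279270

(M1 × M2): 58×5 by 5×43 → 58×43, cost 58·5·43 = 12470
((M1 × M2) × M3): 58×43 by 43×50 → 58×50, cost 58·43·50 = 124700; cumulative 137170
(((M1 × M2) × M3) × M4): 58×50 by 50×49 → 58×49, cost 58·50·49 = 142100; cumulative 279270
Total: 279270 scalar multiplications.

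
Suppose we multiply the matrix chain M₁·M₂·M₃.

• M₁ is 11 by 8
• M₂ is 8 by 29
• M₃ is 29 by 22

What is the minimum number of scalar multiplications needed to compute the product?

7040

Order (M₁·(M₂·M₃)): (M₂·M₃): 8×29 by 29×22 → 8×22, cost 8·29·22 = 5104; (M₁·(M₂·M₃)): 11×8 by 8×22 → 11×22, cost 11·8·22 = 1936; cumulative 7040. Total 7040.
Order ((M₁·M₂)·M₃): (M₁·M₂): 11×8 by 8×29 → 11×29, cost 11·8·29 = 2552; ((M₁·M₂)·M₃): 11×29 by 29×22 → 11×22, cost 11·29·22 = 7018; cumulative 9570. Total 9570.
Minimum: 7040.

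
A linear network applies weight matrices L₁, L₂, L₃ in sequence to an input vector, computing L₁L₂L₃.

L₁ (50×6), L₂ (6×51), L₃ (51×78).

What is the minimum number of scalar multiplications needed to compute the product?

47268

Order (L₁(L₂L₃)): (L₂L₃): 6×51 by 51×78 → 6×78, cost 6·51·78 = 23868; (L₁(L₂L₃)): 50×6 by 6×78 → 50×78, cost 50·6·78 = 23400; cumulative 47268. Total 47268.
Order ((L₁L₂)L₃): (L₁L₂): 50×6 by 6×51 → 50×51, cost 50·6·51 = 15300; ((L₁L₂)L₃): 50×51 by 51×78 → 50×78, cost 50·51·78 = 198900; cumulative 214200. Total 214200.
Minimum: 47268.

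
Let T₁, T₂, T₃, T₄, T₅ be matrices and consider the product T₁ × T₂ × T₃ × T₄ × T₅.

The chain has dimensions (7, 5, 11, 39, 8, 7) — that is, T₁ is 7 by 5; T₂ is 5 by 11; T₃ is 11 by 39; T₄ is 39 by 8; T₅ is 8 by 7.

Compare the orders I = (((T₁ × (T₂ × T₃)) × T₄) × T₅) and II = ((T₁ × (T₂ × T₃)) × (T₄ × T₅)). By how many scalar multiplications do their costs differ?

1519

Order I = (((T₁ × (T₂ × T₃)) × T₄) × T₅): (T₂ × T₃): 5×11 by 11×39 → 5×39, cost 5·11·39 = 2145; (T₁ × (T₂ × T₃)): 7×5 by 5×39 → 7×39, cost 7·5·39 = 1365; cumulative 3510; ((T₁ × (T₂ × T₃)) × T₄): 7×39 by 39×8 → 7×8, cost 7·39·8 = 2184; cumulative 5694; (((T₁ × (T₂ × T₃)) × T₄) × T₅): 7×8 by 8×7 → 7×7, cost 7·8·7 = 392; cumulative 6086. Total 6086.
Order II = ((T₁ × (T₂ × T₃)) × (T₄ × T₅)): (T₂ × T₃): 5×11 by 11×39 → 5×39, cost 5·11·39 = 2145; (T₁ × (T₂ × T₃)): 7×5 by 5×39 → 7×39, cost 7·5·39 = 1365; cumulative 3510; (T₄ × T₅): 39×8 by 8×7 → 39×7, cost 39·8·7 = 2184; ((T₁ × (T₂ × T₃)) × (T₄ × T₅)): 7×39 by 39×7 → 7×7, cost 7·39·7 = 1911; cumulative 7605. Total 7605.
Difference: |6086 − 7605| = 1519.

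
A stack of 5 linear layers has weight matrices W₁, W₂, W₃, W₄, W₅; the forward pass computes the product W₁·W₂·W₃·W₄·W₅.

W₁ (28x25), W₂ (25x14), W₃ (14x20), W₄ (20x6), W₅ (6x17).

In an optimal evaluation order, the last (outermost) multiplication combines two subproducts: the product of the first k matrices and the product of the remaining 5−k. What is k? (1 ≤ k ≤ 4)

Adjacent pairs: W₁W₂ = 28·25·14 = 9800; W₂W₃ = 25·14·20 = 7000; W₃W₄ = 14·20·6 = 1680; W₄W₅ = 20·6·17 = 2040.
Length 3: W₁..W₃: k=1: 0+7000+28·25·20=21000; k=2: 9800+0+28·14·20=17640 → min 17640 | W₂..W₄: k=2: 0+1680+25·14·6=3780; k=3: 7000+0+25·20·6=10000 → min 3780 | W₃..W₅: k=3: 0+2040+14·20·17=6800; k=4: 1680+0+14·6·17=3108 → min 3108.
Length 4: W₁..W₄: k=1: 0+3780+28·25·6=7980; k=2: 9800+1680+28·14·6=13832; k=3: 17640+0+28·20·6=21000 → min 7980 | W₂..W₅: k=2: 0+3108+25·14·17=9058; k=3: 7000+2040+25·20·17=17540; k=4: 3780+0+25·6·17=6330 → min 6330.
Top-level splits: k=1: (W₁..W₁)·(W₂..W₅) → 0+6330+28·25·17 = 18230; k=2: (W₁..W₂)·(W₃..W₅) → 9800+3108+28·14·17 = 19572; k=3: (W₁..W₃)·(W₄..W₅) → 17640+2040+28·20·17 = 29200; k=4: (W₁..W₄)·(W₅..W₅) → 7980+0+28·6·17 = 10836.
Best split is after W₄, i.e. k = 4.

4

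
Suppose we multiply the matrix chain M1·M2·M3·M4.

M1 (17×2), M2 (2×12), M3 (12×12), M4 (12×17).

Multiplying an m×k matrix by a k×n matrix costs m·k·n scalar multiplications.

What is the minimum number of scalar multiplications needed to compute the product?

Adjacent pairs: M1M2 = 17·2·12 = 408; M2M3 = 2·12·12 = 288; M3M4 = 12·12·17 = 2448.
Length 3: M1..M3: k=1: 0+288+17·2·12=696; k=2: 408+0+17·12·12=2856 → min 696 | M2..M4: k=2: 0+2448+2·12·17=2856; k=3: 288+0+2·12·17=696 → min 696.
Length 4: M1..M4: k=1: 0+696+17·2·17=1274; k=2: 408+2448+17·12·17=6324; k=3: 696+0+17·12·17=4164 → min 1274.
Optimal order: (M1·((M2·M3)·M4)) with cost 1274.

1274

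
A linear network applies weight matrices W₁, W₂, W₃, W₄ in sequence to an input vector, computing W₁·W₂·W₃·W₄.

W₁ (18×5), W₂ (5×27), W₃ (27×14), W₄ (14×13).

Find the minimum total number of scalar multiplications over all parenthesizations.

Adjacent pairs: W₁W₂ = 18·5·27 = 2430; W₂W₃ = 5·27·14 = 1890; W₃W₄ = 27·14·13 = 4914.
Length 3: W₁..W₃: k=1: 0+1890+18·5·14=3150; k=2: 2430+0+18·27·14=9234 → min 3150 | W₂..W₄: k=2: 0+4914+5·27·13=6669; k=3: 1890+0+5·14·13=2800 → min 2800.
Length 4: W₁..W₄: k=1: 0+2800+18·5·13=3970; k=2: 2430+4914+18·27·13=13662; k=3: 3150+0+18·14·13=6426 → min 3970.
Optimal order: (W₁·((W₂·W₃)·W₄)) with cost 3970.

3970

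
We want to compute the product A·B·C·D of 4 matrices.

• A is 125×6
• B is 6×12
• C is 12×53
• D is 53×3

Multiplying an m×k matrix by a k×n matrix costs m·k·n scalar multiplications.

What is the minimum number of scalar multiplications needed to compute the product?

4374

Adjacent pairs: AB = 125·6·12 = 9000; BC = 6·12·53 = 3816; CD = 12·53·3 = 1908.
Length 3: A..C: k=1: 0+3816+125·6·53=43566; k=2: 9000+0+125·12·53=88500 → min 43566 | B..D: k=2: 0+1908+6·12·3=2124; k=3: 3816+0+6·53·3=4770 → min 2124.
Length 4: A..D: k=1: 0+2124+125·6·3=4374; k=2: 9000+1908+125·12·3=15408; k=3: 43566+0+125·53·3=63441 → min 4374.
Optimal order: (A·(B·(C·D))) with cost 4374.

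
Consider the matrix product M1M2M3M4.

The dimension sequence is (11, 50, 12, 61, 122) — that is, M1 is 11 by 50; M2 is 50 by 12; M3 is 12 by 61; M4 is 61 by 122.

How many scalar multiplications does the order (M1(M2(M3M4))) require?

(M3M4): 12×61 by 61×122 → 12×122, cost 12·61·122 = 89304
(M2(M3M4)): 50×12 by 12×122 → 50×122, cost 50·12·122 = 73200; cumulative 162504
(M1(M2(M3M4))): 11×50 by 50×122 → 11×122, cost 11·50·122 = 67100; cumulative 229604
Total: 229604 scalar multiplications.

229604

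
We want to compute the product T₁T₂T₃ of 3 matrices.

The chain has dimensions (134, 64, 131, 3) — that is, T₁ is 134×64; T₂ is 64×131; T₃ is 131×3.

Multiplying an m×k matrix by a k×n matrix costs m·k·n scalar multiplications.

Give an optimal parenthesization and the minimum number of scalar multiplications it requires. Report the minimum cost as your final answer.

(T₁(T₂T₃)): cost 50880.
((T₁T₂)T₃): cost 1176118.
Optimal: (T₁(T₂T₃)) with cost 50880.

50880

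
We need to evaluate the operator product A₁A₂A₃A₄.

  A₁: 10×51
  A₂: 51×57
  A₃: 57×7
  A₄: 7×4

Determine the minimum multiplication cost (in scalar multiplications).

15264

Adjacent pairs: A₁A₂ = 10·51·57 = 29070; A₂A₃ = 51·57·7 = 20349; A₃A₄ = 57·7·4 = 1596.
Length 3: A₁..A₃: k=1: 0+20349+10·51·7=23919; k=2: 29070+0+10·57·7=33060 → min 23919 | A₂..A₄: k=2: 0+1596+51·57·4=13224; k=3: 20349+0+51·7·4=21777 → min 13224.
Length 4: A₁..A₄: k=1: 0+13224+10·51·4=15264; k=2: 29070+1596+10·57·4=32946; k=3: 23919+0+10·7·4=24199 → min 15264.
Optimal order: (A₁(A₂(A₃A₄))) with cost 15264.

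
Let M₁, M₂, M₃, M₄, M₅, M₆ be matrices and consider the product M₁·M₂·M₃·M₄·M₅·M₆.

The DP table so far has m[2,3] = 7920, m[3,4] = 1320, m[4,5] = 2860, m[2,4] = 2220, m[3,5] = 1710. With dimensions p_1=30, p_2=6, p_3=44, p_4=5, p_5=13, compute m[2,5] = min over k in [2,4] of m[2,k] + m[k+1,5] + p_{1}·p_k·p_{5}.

m[2,5] = min over k∈[2,4] of m[2,k]+m[k+1,5]+p_{1}·p_k·p_{5}.
k=2: 0 + 1710 + 30·6·13 = 4050; k=3: 7920 + 2860 + 30·44·13 = 27940; k=4: 2220 + 0 + 30·5·13 = 4170.
Minimum: 4050 at k=2.

4050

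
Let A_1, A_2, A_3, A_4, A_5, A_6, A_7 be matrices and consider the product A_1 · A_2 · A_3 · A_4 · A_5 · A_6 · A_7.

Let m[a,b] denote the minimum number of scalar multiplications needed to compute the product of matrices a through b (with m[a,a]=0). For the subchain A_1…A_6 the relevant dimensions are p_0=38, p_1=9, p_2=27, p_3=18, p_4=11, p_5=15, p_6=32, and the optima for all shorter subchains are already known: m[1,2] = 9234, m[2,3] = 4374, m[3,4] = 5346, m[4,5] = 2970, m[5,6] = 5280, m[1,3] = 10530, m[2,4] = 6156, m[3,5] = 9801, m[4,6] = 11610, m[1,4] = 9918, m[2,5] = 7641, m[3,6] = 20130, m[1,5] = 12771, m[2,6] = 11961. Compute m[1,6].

22905

m[1,6] = min over k∈[1,5] of m[1,k]+m[k+1,6]+p_{0}·p_k·p_{6}.
k=1: 0 + 11961 + 38·9·32 = 22905; k=2: 9234 + 20130 + 38·27·32 = 62196; k=3: 10530 + 11610 + 38·18·32 = 44028; k=4: 9918 + 5280 + 38·11·32 = 28574; k=5: 12771 + 0 + 38·15·32 = 31011.
Minimum: 22905 at k=1.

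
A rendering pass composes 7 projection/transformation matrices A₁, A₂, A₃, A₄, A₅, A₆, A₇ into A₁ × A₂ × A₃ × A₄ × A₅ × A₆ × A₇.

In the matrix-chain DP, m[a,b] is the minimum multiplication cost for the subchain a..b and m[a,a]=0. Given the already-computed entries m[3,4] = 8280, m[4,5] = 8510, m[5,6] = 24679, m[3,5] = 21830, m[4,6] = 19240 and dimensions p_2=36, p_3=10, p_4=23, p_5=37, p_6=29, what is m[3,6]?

29680

m[3,6] = min over k∈[3,5] of m[3,k]+m[k+1,6]+p_{2}·p_k·p_{6}.
k=3: 0 + 19240 + 36·10·29 = 29680; k=4: 8280 + 24679 + 36·23·29 = 56971; k=5: 21830 + 0 + 36·37·29 = 60458.
Minimum: 29680 at k=3.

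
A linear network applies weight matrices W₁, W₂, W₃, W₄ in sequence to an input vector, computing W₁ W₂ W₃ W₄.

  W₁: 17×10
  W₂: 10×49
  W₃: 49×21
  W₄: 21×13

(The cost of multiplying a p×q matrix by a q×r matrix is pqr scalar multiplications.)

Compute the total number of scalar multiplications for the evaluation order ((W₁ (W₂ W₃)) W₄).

18501

(W₂ W₃): 10×49 by 49×21 → 10×21, cost 10·49·21 = 10290
(W₁ (W₂ W₃)): 17×10 by 10×21 → 17×21, cost 17·10·21 = 3570; cumulative 13860
((W₁ (W₂ W₃)) W₄): 17×21 by 21×13 → 17×13, cost 17·21·13 = 4641; cumulative 18501
Total: 18501 scalar multiplications.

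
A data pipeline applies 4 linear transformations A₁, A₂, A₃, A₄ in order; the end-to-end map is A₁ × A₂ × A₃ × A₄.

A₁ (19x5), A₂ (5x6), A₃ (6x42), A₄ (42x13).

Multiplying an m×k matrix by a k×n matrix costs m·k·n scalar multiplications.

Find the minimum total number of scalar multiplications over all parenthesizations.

Adjacent pairs: A₁A₂ = 19·5·6 = 570; A₂A₃ = 5·6·42 = 1260; A₃A₄ = 6·42·13 = 3276.
Length 3: A₁..A₃: k=1: 0+1260+19·5·42=5250; k=2: 570+0+19·6·42=5358 → min 5250 | A₂..A₄: k=2: 0+3276+5·6·13=3666; k=3: 1260+0+5·42·13=3990 → min 3666.
Length 4: A₁..A₄: k=1: 0+3666+19·5·13=4901; k=2: 570+3276+19·6·13=5328; k=3: 5250+0+19·42·13=15624 → min 4901.
Optimal order: (A₁ × (A₂ × (A₃ × A₄))) with cost 4901.

4901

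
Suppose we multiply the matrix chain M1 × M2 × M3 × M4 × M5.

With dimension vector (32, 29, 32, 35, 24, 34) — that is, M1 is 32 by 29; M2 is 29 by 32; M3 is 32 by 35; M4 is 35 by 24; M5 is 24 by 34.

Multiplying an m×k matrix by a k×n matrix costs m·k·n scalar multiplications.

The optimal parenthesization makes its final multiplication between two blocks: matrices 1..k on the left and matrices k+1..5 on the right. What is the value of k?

4

Adjacent pairs: M1M2 = 32·29·32 = 29696; M2M3 = 29·32·35 = 32480; M3M4 = 32·35·24 = 26880; M4M5 = 35·24·34 = 28560.
Length 3: M1..M3: k=1: 0+32480+32·29·35=64960; k=2: 29696+0+32·32·35=65536 → min 64960 | M2..M4: k=2: 0+26880+29·32·24=49152; k=3: 32480+0+29·35·24=56840 → min 49152 | M3..M5: k=3: 0+28560+32·35·34=66640; k=4: 26880+0+32·24·34=52992 → min 52992.
Length 4: M1..M4: k=1: 0+49152+32·29·24=71424; k=2: 29696+26880+32·32·24=81152; k=3: 64960+0+32·35·24=91840 → min 71424 | M2..M5: k=2: 0+52992+29·32·34=84544; k=3: 32480+28560+29·35·34=95550; k=4: 49152+0+29·24·34=72816 → min 72816.
Top-level splits: k=1: (M1..M1)·(M2..M5) → 0+72816+32·29·34 = 104368; k=2: (M1..M2)·(M3..M5) → 29696+52992+32·32·34 = 117504; k=3: (M1..M3)·(M4..M5) → 64960+28560+32·35·34 = 131600; k=4: (M1..M4)·(M5..M5) → 71424+0+32·24·34 = 97536.
Best split is after M4, i.e. k = 4.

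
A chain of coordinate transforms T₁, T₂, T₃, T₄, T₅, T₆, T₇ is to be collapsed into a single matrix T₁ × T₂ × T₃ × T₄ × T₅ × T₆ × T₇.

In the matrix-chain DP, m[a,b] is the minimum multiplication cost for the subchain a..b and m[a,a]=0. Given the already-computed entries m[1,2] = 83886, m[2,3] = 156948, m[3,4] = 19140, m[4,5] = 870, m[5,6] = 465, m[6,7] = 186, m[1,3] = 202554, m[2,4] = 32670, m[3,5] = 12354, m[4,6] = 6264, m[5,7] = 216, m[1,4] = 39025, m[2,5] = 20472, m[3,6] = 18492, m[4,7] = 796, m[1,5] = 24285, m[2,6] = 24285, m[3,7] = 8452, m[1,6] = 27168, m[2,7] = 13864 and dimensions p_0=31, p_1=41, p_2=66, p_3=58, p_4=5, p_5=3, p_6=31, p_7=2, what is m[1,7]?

16406

m[1,7] = min over k∈[1,6] of m[1,k]+m[k+1,7]+p_{0}·p_k·p_{7}.
k=1: 0 + 13864 + 31·41·2 = 16406; k=2: 83886 + 8452 + 31·66·2 = 96430; k=3: 202554 + 796 + 31·58·2 = 206946; k=4: 39025 + 216 + 31·5·2 = 39551; k=5: 24285 + 186 + 31·3·2 = 24657; k=6: 27168 + 0 + 31·31·2 = 29090.
Minimum: 16406 at k=1.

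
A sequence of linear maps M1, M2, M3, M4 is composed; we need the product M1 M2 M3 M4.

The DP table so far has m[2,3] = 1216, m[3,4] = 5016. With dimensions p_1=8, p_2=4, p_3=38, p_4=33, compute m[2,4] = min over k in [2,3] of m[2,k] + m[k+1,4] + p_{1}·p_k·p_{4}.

m[2,4] = min over k∈[2,3] of m[2,k]+m[k+1,4]+p_{1}·p_k·p_{4}.
k=2: 0 + 5016 + 8·4·33 = 6072; k=3: 1216 + 0 + 8·38·33 = 11248.
Minimum: 6072 at k=2.

6072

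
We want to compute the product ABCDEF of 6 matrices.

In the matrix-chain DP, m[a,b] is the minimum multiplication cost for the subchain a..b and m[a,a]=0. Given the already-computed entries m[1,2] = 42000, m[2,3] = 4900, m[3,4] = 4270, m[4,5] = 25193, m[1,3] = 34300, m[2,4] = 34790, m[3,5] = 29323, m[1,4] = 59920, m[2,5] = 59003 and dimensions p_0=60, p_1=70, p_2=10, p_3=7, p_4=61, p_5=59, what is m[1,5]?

84273

m[1,5] = min over k∈[1,4] of m[1,k]+m[k+1,5]+p_{0}·p_k·p_{5}.
k=1: 0 + 59003 + 60·70·59 = 306803; k=2: 42000 + 29323 + 60·10·59 = 106723; k=3: 34300 + 25193 + 60·7·59 = 84273; k=4: 59920 + 0 + 60·61·59 = 275860.
Minimum: 84273 at k=3.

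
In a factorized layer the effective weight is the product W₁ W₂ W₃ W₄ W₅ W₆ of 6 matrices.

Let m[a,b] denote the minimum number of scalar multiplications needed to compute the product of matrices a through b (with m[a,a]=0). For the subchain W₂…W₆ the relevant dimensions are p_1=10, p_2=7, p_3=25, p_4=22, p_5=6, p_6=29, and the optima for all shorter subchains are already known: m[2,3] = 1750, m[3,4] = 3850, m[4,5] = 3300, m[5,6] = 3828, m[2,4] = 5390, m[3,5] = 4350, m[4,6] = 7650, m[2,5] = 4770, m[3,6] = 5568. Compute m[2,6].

m[2,6] = min over k∈[2,5] of m[2,k]+m[k+1,6]+p_{1}·p_k·p_{6}.
k=2: 0 + 5568 + 10·7·29 = 7598; k=3: 1750 + 7650 + 10·25·29 = 16650; k=4: 5390 + 3828 + 10·22·29 = 15598; k=5: 4770 + 0 + 10·6·29 = 6510.
Minimum: 6510 at k=5.

6510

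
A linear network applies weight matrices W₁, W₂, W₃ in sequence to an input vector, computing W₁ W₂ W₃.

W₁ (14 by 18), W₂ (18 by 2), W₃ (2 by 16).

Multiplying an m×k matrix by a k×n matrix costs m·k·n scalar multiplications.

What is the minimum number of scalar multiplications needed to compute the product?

952

Order (W₁ (W₂ W₃)): (W₂ W₃): 18×2 by 2×16 → 18×16, cost 18·2·16 = 576; (W₁ (W₂ W₃)): 14×18 by 18×16 → 14×16, cost 14·18·16 = 4032; cumulative 4608. Total 4608.
Order ((W₁ W₂) W₃): (W₁ W₂): 14×18 by 18×2 → 14×2, cost 14·18·2 = 504; ((W₁ W₂) W₃): 14×2 by 2×16 → 14×16, cost 14·2·16 = 448; cumulative 952. Total 952.
Minimum: 952.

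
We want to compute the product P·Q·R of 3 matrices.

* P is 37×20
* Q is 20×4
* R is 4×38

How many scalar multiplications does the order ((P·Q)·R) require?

(P·Q): 37×20 by 20×4 → 37×4, cost 37·20·4 = 2960
((P·Q)·R): 37×4 by 4×38 → 37×38, cost 37·4·38 = 5624; cumulative 8584
Total: 8584 scalar multiplications.

8584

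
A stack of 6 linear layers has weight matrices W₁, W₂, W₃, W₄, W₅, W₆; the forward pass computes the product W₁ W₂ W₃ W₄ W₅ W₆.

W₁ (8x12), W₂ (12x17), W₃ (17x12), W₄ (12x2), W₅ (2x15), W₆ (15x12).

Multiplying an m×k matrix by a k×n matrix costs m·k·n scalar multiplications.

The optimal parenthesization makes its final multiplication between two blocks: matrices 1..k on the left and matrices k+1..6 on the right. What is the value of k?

Adjacent pairs: W₁W₂ = 8·12·17 = 1632; W₂W₃ = 12·17·12 = 2448; W₃W₄ = 17·12·2 = 408; W₄W₅ = 12·2·15 = 360; W₅W₆ = 2·15·12 = 360.
Length 3: W₁..W₃: k=1: 0+2448+8·12·12=3600; k=2: 1632+0+8·17·12=3264 → min 3264 | W₂..W₄: k=2: 0+408+12·17·2=816; k=3: 2448+0+12·12·2=2736 → min 816 | W₃..W₅: k=3: 0+360+17·12·15=3420; k=4: 408+0+17·2·15=918 → min 918 | W₄..W₆: k=4: 0+360+12·2·12=648; k=5: 360+0+12·15·12=2520 → min 648.
Length 4: W₁..W₄: k=1: 0+816+8·12·2=1008; k=2: 1632+408+8·17·2=2312; k=3: 3264+0+8·12·2=3456 → min 1008 | W₂..W₅: k=2: 0+918+12·17·15=3978; k=3: 2448+360+12·12·15=4968; k=4: 816+0+12·2·15=1176 → min 1176 | W₃..W₆: k=3: 0+648+17·12·12=3096; k=4: 408+360+17·2·12=1176; k=5: 918+0+17·15·12=3978 → min 1176.
Length 5: W₁..W₅: k=1: 0+1176+8·12·15=2616; k=2: 1632+918+8·17·15=4590; k=3: 3264+360+8·12·15=5064; k=4: 1008+0+8·2·15=1248 → min 1248 | W₂..W₆: k=2: 0+1176+12·17·12=3624; k=3: 2448+648+12·12·12=4824; k=4: 816+360+12·2·12=1464; k=5: 1176+0+12·15·12=3336 → min 1464.
Top-level splits: k=1: (W₁..W₁)·(W₂..W₆) → 0+1464+8·12·12 = 2616; k=2: (W₁..W₂)·(W₃..W₆) → 1632+1176+8·17·12 = 4440; k=3: (W₁..W₃)·(W₄..W₆) → 3264+648+8·12·12 = 5064; k=4: (W₁..W₄)·(W₅..W₆) → 1008+360+8·2·12 = 1560; k=5: (W₁..W₅)·(W₆..W₆) → 1248+0+8·15·12 = 2688.
Best split is after W₄, i.e. k = 4.

4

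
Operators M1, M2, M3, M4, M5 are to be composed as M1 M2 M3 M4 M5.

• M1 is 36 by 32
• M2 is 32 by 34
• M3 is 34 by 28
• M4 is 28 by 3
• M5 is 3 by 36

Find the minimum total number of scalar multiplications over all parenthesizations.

13464

Adjacent pairs: M1M2 = 36·32·34 = 39168; M2M3 = 32·34·28 = 30464; M3M4 = 34·28·3 = 2856; M4M5 = 28·3·36 = 3024.
Length 3: M1..M3: k=1: 0+30464+36·32·28=62720; k=2: 39168+0+36·34·28=73440 → min 62720 | M2..M4: k=2: 0+2856+32·34·3=6120; k=3: 30464+0+32·28·3=33152 → min 6120 | M3..M5: k=3: 0+3024+34·28·36=37296; k=4: 2856+0+34·3·36=6528 → min 6528.
Length 4: M1..M4: k=1: 0+6120+36·32·3=9576; k=2: 39168+2856+36·34·3=45696; k=3: 62720+0+36·28·3=65744 → min 9576 | M2..M5: k=2: 0+6528+32·34·36=45696; k=3: 30464+3024+32·28·36=65744; k=4: 6120+0+32·3·36=9576 → min 9576.
Length 5: M1..M5: k=1: 0+9576+36·32·36=51048; k=2: 39168+6528+36·34·36=89760; k=3: 62720+3024+36·28·36=102032; k=4: 9576+0+36·3·36=13464 → min 13464.
Optimal order: ((M1 (M2 (M3 M4))) M5) with cost 13464.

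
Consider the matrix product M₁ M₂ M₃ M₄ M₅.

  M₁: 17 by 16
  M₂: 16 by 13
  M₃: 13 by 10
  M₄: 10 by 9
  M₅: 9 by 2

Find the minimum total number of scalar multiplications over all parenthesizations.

Adjacent pairs: M₁M₂ = 17·16·13 = 3536; M₂M₃ = 16·13·10 = 2080; M₃M₄ = 13·10·9 = 1170; M₄M₅ = 10·9·2 = 180.
Length 3: M₁..M₃: k=1: 0+2080+17·16·10=4800; k=2: 3536+0+17·13·10=5746 → min 4800 | M₂..M₄: k=2: 0+1170+16·13·9=3042; k=3: 2080+0+16·10·9=3520 → min 3042 | M₃..M₅: k=3: 0+180+13·10·2=440; k=4: 1170+0+13·9·2=1404 → min 440.
Length 4: M₁..M₄: k=1: 0+3042+17·16·9=5490; k=2: 3536+1170+17·13·9=6695; k=3: 4800+0+17·10·9=6330 → min 5490 | M₂..M₅: k=2: 0+440+16·13·2=856; k=3: 2080+180+16·10·2=2580; k=4: 3042+0+16·9·2=3330 → min 856.
Length 5: M₁..M₅: k=1: 0+856+17·16·2=1400; k=2: 3536+440+17·13·2=4418; k=3: 4800+180+17·10·2=5320; k=4: 5490+0+17·9·2=5796 → min 1400.
Optimal order: (M₁ (M₂ (M₃ (M₄ M₅)))) with cost 1400.

1400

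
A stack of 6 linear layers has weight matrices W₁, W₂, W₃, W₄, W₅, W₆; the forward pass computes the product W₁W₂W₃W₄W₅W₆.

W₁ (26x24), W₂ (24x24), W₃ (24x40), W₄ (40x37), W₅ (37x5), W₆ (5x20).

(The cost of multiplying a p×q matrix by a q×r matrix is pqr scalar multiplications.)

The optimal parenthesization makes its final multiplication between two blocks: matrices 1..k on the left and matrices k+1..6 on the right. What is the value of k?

Adjacent pairs: W₁W₂ = 26·24·24 = 14976; W₂W₃ = 24·24·40 = 23040; W₃W₄ = 24·40·37 = 35520; W₄W₅ = 40·37·5 = 7400; W₅W₆ = 37·5·20 = 3700.
Length 3: W₁..W₃: k=1: 0+23040+26·24·40=48000; k=2: 14976+0+26·24·40=39936 → min 39936 | W₂..W₄: k=2: 0+35520+24·24·37=56832; k=3: 23040+0+24·40·37=58560 → min 56832 | W₃..W₅: k=3: 0+7400+24·40·5=12200; k=4: 35520+0+24·37·5=39960 → min 12200 | W₄..W₆: k=4: 0+3700+40·37·20=33300; k=5: 7400+0+40·5·20=11400 → min 11400.
Length 4: W₁..W₄: k=1: 0+56832+26·24·37=79920; k=2: 14976+35520+26·24·37=73584; k=3: 39936+0+26·40·37=78416 → min 73584 | W₂..W₅: k=2: 0+12200+24·24·5=15080; k=3: 23040+7400+24·40·5=35240; k=4: 56832+0+24·37·5=61272 → min 15080 | W₃..W₆: k=3: 0+11400+24·40·20=30600; k=4: 35520+3700+24·37·20=56980; k=5: 12200+0+24·5·20=14600 → min 14600.
Length 5: W₁..W₅: k=1: 0+15080+26·24·5=18200; k=2: 14976+12200+26·24·5=30296; k=3: 39936+7400+26·40·5=52536; k=4: 73584+0+26·37·5=78394 → min 18200 | W₂..W₆: k=2: 0+14600+24·24·20=26120; k=3: 23040+11400+24·40·20=53640; k=4: 56832+3700+24·37·20=78292; k=5: 15080+0+24·5·20=17480 → min 17480.
Top-level splits: k=1: (W₁..W₁)·(W₂..W₆) → 0+17480+26·24·20 = 29960; k=2: (W₁..W₂)·(W₃..W₆) → 14976+14600+26·24·20 = 42056; k=3: (W₁..W₃)·(W₄..W₆) → 39936+11400+26·40·20 = 72136; k=4: (W₁..W₄)·(W₅..W₆) → 73584+3700+26·37·20 = 96524; k=5: (W₁..W₅)·(W₆..W₆) → 18200+0+26·5·20 = 20800.
Best split is after W₅, i.e. k = 5.

5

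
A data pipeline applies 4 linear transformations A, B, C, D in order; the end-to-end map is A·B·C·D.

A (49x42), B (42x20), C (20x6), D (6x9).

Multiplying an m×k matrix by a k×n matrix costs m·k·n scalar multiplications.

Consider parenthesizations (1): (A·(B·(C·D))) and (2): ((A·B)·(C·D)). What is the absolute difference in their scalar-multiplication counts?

Order (1) = (A·(B·(C·D))): (C·D): 20×6 by 6×9 → 20×9, cost 20·6·9 = 1080; (B·(C·D)): 42×20 by 20×9 → 42×9, cost 42·20·9 = 7560; cumulative 8640; (A·(B·(C·D))): 49×42 by 42×9 → 49×9, cost 49·42·9 = 18522; cumulative 27162. Total 27162.
Order (2) = ((A·B)·(C·D)): (A·B): 49×42 by 42×20 → 49×20, cost 49·42·20 = 41160; (C·D): 20×6 by 6×9 → 20×9, cost 20·6·9 = 1080; ((A·B)·(C·D)): 49×20 by 20×9 → 49×9, cost 49·20·9 = 8820; cumulative 51060. Total 51060.
Difference: |27162 − 51060| = 23898.

23898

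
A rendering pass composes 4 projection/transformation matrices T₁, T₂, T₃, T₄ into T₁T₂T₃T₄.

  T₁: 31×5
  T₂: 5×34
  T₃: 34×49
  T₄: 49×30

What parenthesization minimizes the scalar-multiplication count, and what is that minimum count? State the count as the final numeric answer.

Adjacent pairs: T₁T₂ = 31·5·34 = 5270; T₂T₃ = 5·34·49 = 8330; T₃T₄ = 34·49·30 = 49980.
Length 3: T₁..T₃: k=1: 0+8330+31·5·49=15925; k=2: 5270+0+31·34·49=56916 → min 15925 | T₂..T₄: k=2: 0+49980+5·34·30=55080; k=3: 8330+0+5·49·30=15680 → min 15680.
Length 4: T₁..T₄: k=1: 0+15680+31·5·30=20330; k=2: 5270+49980+31·34·30=86870; k=3: 15925+0+31·49·30=61495 → min 20330.
Optimal parenthesization: (T₁((T₂T₃)T₄)) with cost 20330.

20330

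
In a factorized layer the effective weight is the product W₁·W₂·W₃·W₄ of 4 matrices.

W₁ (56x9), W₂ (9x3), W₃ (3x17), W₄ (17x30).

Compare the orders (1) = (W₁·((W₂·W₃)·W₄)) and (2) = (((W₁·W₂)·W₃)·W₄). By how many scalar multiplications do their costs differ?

Order (1) = (W₁·((W₂·W₃)·W₄)): (W₂·W₃): 9×3 by 3×17 → 9×17, cost 9·3·17 = 459; ((W₂·W₃)·W₄): 9×17 by 17×30 → 9×30, cost 9·17·30 = 4590; cumulative 5049; (W₁·((W₂·W₃)·W₄)): 56×9 by 9×30 → 56×30, cost 56·9·30 = 15120; cumulative 20169. Total 20169.
Order (2) = (((W₁·W₂)·W₃)·W₄): (W₁·W₂): 56×9 by 9×3 → 56×3, cost 56·9·3 = 1512; ((W₁·W₂)·W₃): 56×3 by 3×17 → 56×17, cost 56·3·17 = 2856; cumulative 4368; (((W₁·W₂)·W₃)·W₄): 56×17 by 17×30 → 56×30, cost 56·17·30 = 28560; cumulative 32928. Total 32928.
Difference: |20169 − 32928| = 12759.

12759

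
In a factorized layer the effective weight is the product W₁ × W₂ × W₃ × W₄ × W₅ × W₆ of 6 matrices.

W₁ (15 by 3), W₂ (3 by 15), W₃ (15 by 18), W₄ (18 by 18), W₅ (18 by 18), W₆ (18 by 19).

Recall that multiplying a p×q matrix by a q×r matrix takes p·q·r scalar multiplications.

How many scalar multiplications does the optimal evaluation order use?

4635

Adjacent pairs: W₁W₂ = 15·3·15 = 675; W₂W₃ = 3·15·18 = 810; W₃W₄ = 15·18·18 = 4860; W₄W₅ = 18·18·18 = 5832; W₅W₆ = 18·18·19 = 6156.
Length 3: W₁..W₃: k=1: 0+810+15·3·18=1620; k=2: 675+0+15·15·18=4725 → min 1620 | W₂..W₄: k=2: 0+4860+3·15·18=5670; k=3: 810+0+3·18·18=1782 → min 1782 | W₃..W₅: k=3: 0+5832+15·18·18=10692; k=4: 4860+0+15·18·18=9720 → min 9720 | W₄..W₆: k=4: 0+6156+18·18·19=12312; k=5: 5832+0+18·18·19=11988 → min 11988.
Length 4: W₁..W₄: k=1: 0+1782+15·3·18=2592; k=2: 675+4860+15·15·18=9585; k=3: 1620+0+15·18·18=6480 → min 2592 | W₂..W₅: k=2: 0+9720+3·15·18=10530; k=3: 810+5832+3·18·18=7614; k=4: 1782+0+3·18·18=2754 → min 2754 | W₃..W₆: k=3: 0+11988+15·18·19=17118; k=4: 4860+6156+15·18·19=16146; k=5: 9720+0+15·18·19=14850 → min 14850.
Length 5: W₁..W₅: k=1: 0+2754+15·3·18=3564; k=2: 675+9720+15·15·18=14445; k=3: 1620+5832+15·18·18=12312; k=4: 2592+0+15·18·18=7452 → min 3564 | W₂..W₆: k=2: 0+14850+3·15·19=15705; k=3: 810+11988+3·18·19=13824; k=4: 1782+6156+3·18·19=8964; k=5: 2754+0+3·18·19=3780 → min 3780.
Length 6: W₁..W₆: k=1: 0+3780+15·3·19=4635; k=2: 675+14850+15·15·19=19800; k=3: 1620+11988+15·18·19=18738; k=4: 2592+6156+15·18·19=13878; k=5: 3564+0+15·18·19=8694 → min 4635.
Optimal order: (W₁ × ((((W₂ × W₃) × W₄) × W₅) × W₆)) with cost 4635.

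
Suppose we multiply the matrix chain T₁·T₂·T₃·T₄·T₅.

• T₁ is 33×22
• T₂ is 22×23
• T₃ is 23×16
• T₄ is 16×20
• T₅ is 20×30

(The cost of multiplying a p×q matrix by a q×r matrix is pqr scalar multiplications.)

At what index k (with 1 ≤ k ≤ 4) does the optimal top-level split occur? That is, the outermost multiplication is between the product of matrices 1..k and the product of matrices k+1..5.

3

Adjacent pairs: T₁T₂ = 33·22·23 = 16698; T₂T₃ = 22·23·16 = 8096; T₃T₄ = 23·16·20 = 7360; T₄T₅ = 16·20·30 = 9600.
Length 3: T₁..T₃: k=1: 0+8096+33·22·16=19712; k=2: 16698+0+33·23·16=28842 → min 19712 | T₂..T₄: k=2: 0+7360+22·23·20=17480; k=3: 8096+0+22·16·20=15136 → min 15136 | T₃..T₅: k=3: 0+9600+23·16·30=20640; k=4: 7360+0+23·20·30=21160 → min 20640.
Length 4: T₁..T₄: k=1: 0+15136+33·22·20=29656; k=2: 16698+7360+33·23·20=39238; k=3: 19712+0+33·16·20=30272 → min 29656 | T₂..T₅: k=2: 0+20640+22·23·30=35820; k=3: 8096+9600+22·16·30=28256; k=4: 15136+0+22·20·30=28336 → min 28256.
Top-level splits: k=1: (T₁..T₁)·(T₂..T₅) → 0+28256+33·22·30 = 50036; k=2: (T₁..T₂)·(T₃..T₅) → 16698+20640+33·23·30 = 60108; k=3: (T₁..T₃)·(T₄..T₅) → 19712+9600+33·16·30 = 45152; k=4: (T₁..T₄)·(T₅..T₅) → 29656+0+33·20·30 = 49456.
Best split is after T₃, i.e. k = 3.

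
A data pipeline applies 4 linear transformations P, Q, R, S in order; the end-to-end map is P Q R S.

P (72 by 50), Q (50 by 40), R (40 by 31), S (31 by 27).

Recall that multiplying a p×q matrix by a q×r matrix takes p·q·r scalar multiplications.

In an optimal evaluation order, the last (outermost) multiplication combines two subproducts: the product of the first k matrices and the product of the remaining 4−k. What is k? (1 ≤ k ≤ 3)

Adjacent pairs: PQ = 72·50·40 = 144000; QR = 50·40·31 = 62000; RS = 40·31·27 = 33480.
Length 3: P..R: k=1: 0+62000+72·50·31=173600; k=2: 144000+0+72·40·31=233280 → min 173600 | Q..S: k=2: 0+33480+50·40·27=87480; k=3: 62000+0+50·31·27=103850 → min 87480.
Top-level splits: k=1: (P..P)·(Q..S) → 0+87480+72·50·27 = 184680; k=2: (P..Q)·(R..S) → 144000+33480+72·40·27 = 255240; k=3: (P..R)·(S..S) → 173600+0+72·31·27 = 233864.
Best split is after P, i.e. k = 1.

1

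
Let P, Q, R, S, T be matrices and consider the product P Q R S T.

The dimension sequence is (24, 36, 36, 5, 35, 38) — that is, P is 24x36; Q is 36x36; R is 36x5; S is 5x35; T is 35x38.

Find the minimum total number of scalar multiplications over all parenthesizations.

22010

Adjacent pairs: PQ = 24·36·36 = 31104; QR = 36·36·5 = 6480; RS = 36·5·35 = 6300; ST = 5·35·38 = 6650.
Length 3: P..R: k=1: 0+6480+24·36·5=10800; k=2: 31104+0+24·36·5=35424 → min 10800 | Q..S: k=2: 0+6300+36·36·35=51660; k=3: 6480+0+36·5·35=12780 → min 12780 | R..T: k=3: 0+6650+36·5·38=13490; k=4: 6300+0+36·35·38=54180 → min 13490.
Length 4: P..S: k=1: 0+12780+24·36·35=43020; k=2: 31104+6300+24·36·35=67644; k=3: 10800+0+24·5·35=15000 → min 15000 | Q..T: k=2: 0+13490+36·36·38=62738; k=3: 6480+6650+36·5·38=19970; k=4: 12780+0+36·35·38=60660 → min 19970.
Length 5: P..T: k=1: 0+19970+24·36·38=52802; k=2: 31104+13490+24·36·38=77426; k=3: 10800+6650+24·5·38=22010; k=4: 15000+0+24·35·38=46920 → min 22010.
Optimal order: ((P (Q R)) (S T)) with cost 22010.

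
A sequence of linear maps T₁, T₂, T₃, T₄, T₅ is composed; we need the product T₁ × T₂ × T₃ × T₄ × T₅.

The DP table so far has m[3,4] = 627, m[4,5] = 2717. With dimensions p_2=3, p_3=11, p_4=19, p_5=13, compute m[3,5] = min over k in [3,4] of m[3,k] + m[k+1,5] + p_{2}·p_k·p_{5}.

1368

m[3,5] = min over k∈[3,4] of m[3,k]+m[k+1,5]+p_{2}·p_k·p_{5}.
k=3: 0 + 2717 + 3·11·13 = 3146; k=4: 627 + 0 + 3·19·13 = 1368.
Minimum: 1368 at k=4.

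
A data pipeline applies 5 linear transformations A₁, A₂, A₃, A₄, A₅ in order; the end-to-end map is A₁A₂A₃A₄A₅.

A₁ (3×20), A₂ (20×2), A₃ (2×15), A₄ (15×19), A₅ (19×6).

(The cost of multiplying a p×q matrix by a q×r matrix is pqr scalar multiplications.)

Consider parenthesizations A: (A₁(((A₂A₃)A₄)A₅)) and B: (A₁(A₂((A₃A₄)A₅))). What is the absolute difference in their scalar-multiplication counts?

7542

Order A = (A₁(((A₂A₃)A₄)A₅)): (A₂A₃): 20×2 by 2×15 → 20×15, cost 20·2·15 = 600; ((A₂A₃)A₄): 20×15 by 15×19 → 20×19, cost 20·15·19 = 5700; cumulative 6300; (((A₂A₃)A₄)A₅): 20×19 by 19×6 → 20×6, cost 20·19·6 = 2280; cumulative 8580; (A₁(((A₂A₃)A₄)A₅)): 3×20 by 20×6 → 3×6, cost 3·20·6 = 360; cumulative 8940. Total 8940.
Order B = (A₁(A₂((A₃A₄)A₅))): (A₃A₄): 2×15 by 15×19 → 2×19, cost 2·15·19 = 570; ((A₃A₄)A₅): 2×19 by 19×6 → 2×6, cost 2·19·6 = 228; cumulative 798; (A₂((A₃A₄)A₅)): 20×2 by 2×6 → 20×6, cost 20·2·6 = 240; cumulative 1038; (A₁(A₂((A₃A₄)A₅))): 3×20 by 20×6 → 3×6, cost 3·20·6 = 360; cumulative 1398. Total 1398.
Difference: |8940 − 1398| = 7542.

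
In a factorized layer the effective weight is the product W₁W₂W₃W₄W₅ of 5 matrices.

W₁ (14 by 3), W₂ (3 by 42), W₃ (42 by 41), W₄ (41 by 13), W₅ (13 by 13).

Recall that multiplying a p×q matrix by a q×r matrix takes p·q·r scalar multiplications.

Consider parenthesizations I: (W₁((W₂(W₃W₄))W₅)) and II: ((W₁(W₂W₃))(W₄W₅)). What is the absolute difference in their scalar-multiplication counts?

3798

Order I = (W₁((W₂(W₃W₄))W₅)): (W₃W₄): 42×41 by 41×13 → 42×13, cost 42·41·13 = 22386; (W₂(W₃W₄)): 3×42 by 42×13 → 3×13, cost 3·42·13 = 1638; cumulative 24024; ((W₂(W₃W₄))W₅): 3×13 by 13×13 → 3×13, cost 3·13·13 = 507; cumulative 24531; (W₁((W₂(W₃W₄))W₅)): 14×3 by 3×13 → 14×13, cost 14·3·13 = 546; cumulative 25077. Total 25077.
Order II = ((W₁(W₂W₃))(W₄W₅)): (W₂W₃): 3×42 by 42×41 → 3×41, cost 3·42·41 = 5166; (W₁(W₂W₃)): 14×3 by 3×41 → 14×41, cost 14·3·41 = 1722; cumulative 6888; (W₄W₅): 41×13 by 13×13 → 41×13, cost 41·13·13 = 6929; ((W₁(W₂W₃))(W₄W₅)): 14×41 by 41×13 → 14×13, cost 14·41·13 = 7462; cumulative 21279. Total 21279.
Difference: |25077 − 21279| = 3798.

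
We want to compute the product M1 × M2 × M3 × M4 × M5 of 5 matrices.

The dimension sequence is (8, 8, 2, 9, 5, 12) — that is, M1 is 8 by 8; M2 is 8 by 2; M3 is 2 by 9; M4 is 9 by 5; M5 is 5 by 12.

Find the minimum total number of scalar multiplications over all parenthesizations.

530

Adjacent pairs: M1M2 = 8·8·2 = 128; M2M3 = 8·2·9 = 144; M3M4 = 2·9·5 = 90; M4M5 = 9·5·12 = 540.
Length 3: M1..M3: k=1: 0+144+8·8·9=720; k=2: 128+0+8·2·9=272 → min 272 | M2..M4: k=2: 0+90+8·2·5=170; k=3: 144+0+8·9·5=504 → min 170 | M3..M5: k=3: 0+540+2·9·12=756; k=4: 90+0+2·5·12=210 → min 210.
Length 4: M1..M4: k=1: 0+170+8·8·5=490; k=2: 128+90+8·2·5=298; k=3: 272+0+8·9·5=632 → min 298 | M2..M5: k=2: 0+210+8·2·12=402; k=3: 144+540+8·9·12=1548; k=4: 170+0+8·5·12=650 → min 402.
Length 5: M1..M5: k=1: 0+402+8·8·12=1170; k=2: 128+210+8·2·12=530; k=3: 272+540+8·9·12=1676; k=4: 298+0+8·5·12=778 → min 530.
Optimal order: ((M1 × M2) × ((M3 × M4) × M5)) with cost 530.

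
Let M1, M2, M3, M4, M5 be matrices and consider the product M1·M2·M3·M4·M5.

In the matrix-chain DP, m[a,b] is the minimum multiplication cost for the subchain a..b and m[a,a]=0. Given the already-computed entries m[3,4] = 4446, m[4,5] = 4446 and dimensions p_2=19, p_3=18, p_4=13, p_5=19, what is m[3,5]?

m[3,5] = min over k∈[3,4] of m[3,k]+m[k+1,5]+p_{2}·p_k·p_{5}.
k=3: 0 + 4446 + 19·18·19 = 10944; k=4: 4446 + 0 + 19·13·19 = 9139.
Minimum: 9139 at k=4.

9139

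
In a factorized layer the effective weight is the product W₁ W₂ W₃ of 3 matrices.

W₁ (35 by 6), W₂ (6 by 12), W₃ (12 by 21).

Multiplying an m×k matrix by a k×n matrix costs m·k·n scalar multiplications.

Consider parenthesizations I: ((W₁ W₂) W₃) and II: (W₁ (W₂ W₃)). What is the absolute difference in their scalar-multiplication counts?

Order I = ((W₁ W₂) W₃): (W₁ W₂): 35×6 by 6×12 → 35×12, cost 35·6·12 = 2520; ((W₁ W₂) W₃): 35×12 by 12×21 → 35×21, cost 35·12·21 = 8820; cumulative 11340. Total 11340.
Order II = (W₁ (W₂ W₃)): (W₂ W₃): 6×12 by 12×21 → 6×21, cost 6·12·21 = 1512; (W₁ (W₂ W₃)): 35×6 by 6×21 → 35×21, cost 35·6·21 = 4410; cumulative 5922. Total 5922.
Difference: |11340 − 5922| = 5418.

5418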